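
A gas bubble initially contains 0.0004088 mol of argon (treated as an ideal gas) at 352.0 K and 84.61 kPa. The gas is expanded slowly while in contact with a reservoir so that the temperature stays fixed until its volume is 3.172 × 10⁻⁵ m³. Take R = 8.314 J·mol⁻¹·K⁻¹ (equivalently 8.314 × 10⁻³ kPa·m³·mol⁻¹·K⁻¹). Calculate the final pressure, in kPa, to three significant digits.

P₂ ≈ 37.7 kPa

From PV = nRT: V₁ = nRT₁/P₁ = 1.414e-05 m³.
Isothermal, so P V is constant: T₂ = T₁; P₂ = P₁·(V₁/V₂) = 37.72 kPa.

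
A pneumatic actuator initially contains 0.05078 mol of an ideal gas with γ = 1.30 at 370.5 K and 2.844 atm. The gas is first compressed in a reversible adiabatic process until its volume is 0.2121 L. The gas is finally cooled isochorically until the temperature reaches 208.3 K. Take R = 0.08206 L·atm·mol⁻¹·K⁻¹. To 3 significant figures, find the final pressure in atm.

P₃ ≈ 4.09 atm

From PV = nRT: V₁ = nRT₁/P₁ = 0.5429 L.
Reversible adiabatic, γ = 1.30: T₂ = T₁·(V₁/V₂)^(γ−1) = 491.2 K; P₂ = P₁·(V₁/V₂)^γ = 9.650 atm.
V constant ⇒ P ∝ T: V₃ = V₂; P₃ = P₂·(T₃/T₂) = 4.092 atm.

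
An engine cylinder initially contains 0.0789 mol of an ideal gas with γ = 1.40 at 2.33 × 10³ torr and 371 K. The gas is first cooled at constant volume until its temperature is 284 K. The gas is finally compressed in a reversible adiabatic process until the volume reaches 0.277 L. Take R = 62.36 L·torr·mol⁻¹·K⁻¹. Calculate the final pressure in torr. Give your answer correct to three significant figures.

P₃ ≈ 7.65e+03 torr

From PV = nRT: V₁ = nRT₁/P₁ = 0.7834 L.
Isochoric, so P/T is constant: V₂ = V₁; P₂ = P₁·(T₂/T₁) = 1784 torr.
Adiabatic (γ = 1.40), T V^(γ−1) and P V^γ constant: T₃ = T₂·(V₂/V₃)^(γ−1) = 430.5 K; P₃ = P₂·(V₂/V₃)^γ = 7646 torr.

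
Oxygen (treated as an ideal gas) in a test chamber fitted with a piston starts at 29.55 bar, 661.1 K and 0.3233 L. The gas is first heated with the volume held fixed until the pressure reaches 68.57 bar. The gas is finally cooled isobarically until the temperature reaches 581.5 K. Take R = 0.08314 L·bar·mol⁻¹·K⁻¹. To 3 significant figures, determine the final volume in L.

Isochoric, so P/T is constant: V₂ = V₁; T₂ = T₁·(P₂/P₁) = 1534 K.
P constant ⇒ V ∝ T: P₃ = P₂; V₃ = V₂·(T₃/T₂) = 0.1225 L.

V₃ ≈ 0.123 L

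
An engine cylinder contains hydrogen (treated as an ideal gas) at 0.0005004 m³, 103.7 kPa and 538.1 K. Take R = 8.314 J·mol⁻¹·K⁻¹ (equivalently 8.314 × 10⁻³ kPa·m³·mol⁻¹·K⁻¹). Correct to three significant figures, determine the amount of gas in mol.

n ≈ 0.0116 mol

PV = nRT ⇒ n = PV/(RT) = (103.7 × 0.0005004) / (8.314 × 10⁻³ × 538.1)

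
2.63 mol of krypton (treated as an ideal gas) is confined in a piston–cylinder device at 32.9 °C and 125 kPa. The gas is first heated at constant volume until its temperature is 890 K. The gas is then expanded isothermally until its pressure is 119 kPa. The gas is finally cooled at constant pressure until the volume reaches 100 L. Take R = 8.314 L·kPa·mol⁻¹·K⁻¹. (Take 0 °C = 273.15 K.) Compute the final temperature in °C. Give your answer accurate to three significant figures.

Convert: T₁ = 306.0 K.
From PV = nRT: V₁ = nRT₁/P₁ = 53.54 L.
V constant ⇒ P ∝ T: V₂ = V₁; P₂ = P₁·(T₂/T₁) = 363.5 kPa.
T constant ⇒ Boyle's law P V = const: T₃ = T₂; V₃ = V₂·(P₂/P₃) = 163.5 L.
Isobaric, so V/T is constant: P₄ = P₃; T₄ = T₃·(V₄/V₃) = 544.2 K.

T₄ ≈ 271 °C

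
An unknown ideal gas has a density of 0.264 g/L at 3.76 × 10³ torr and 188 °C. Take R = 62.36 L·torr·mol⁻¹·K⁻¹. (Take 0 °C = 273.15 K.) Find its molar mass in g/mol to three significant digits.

M ≈ 2.02 g/mol

ρ = PM/(RT) ⇒ M = ρRT/P = (0.264 × 62.36 × 461.1) / 3.76e+03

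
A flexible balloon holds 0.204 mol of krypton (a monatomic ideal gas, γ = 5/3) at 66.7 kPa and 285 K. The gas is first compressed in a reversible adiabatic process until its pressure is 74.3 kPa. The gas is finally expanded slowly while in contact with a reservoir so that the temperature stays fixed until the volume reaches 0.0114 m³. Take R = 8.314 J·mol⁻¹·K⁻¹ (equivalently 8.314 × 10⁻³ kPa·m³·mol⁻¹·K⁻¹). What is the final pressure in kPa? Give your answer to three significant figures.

P₃ ≈ 44.3 kPa

From PV = nRT: V₁ = nRT₁/P₁ = 0.007247 m³.
Adiabatic (γ = 5/3), T V^(γ−1) and P V^γ constant: T₂ = T₁·(P₂/P₁)^((γ−1)/γ) = 297.6 K; V₂ = V₁·(P₁/P₂)^(1/γ) = 0.006793 m³.
Isothermal, so P V is constant: T₃ = T₂; P₃ = P₂·(V₂/V₃) = 44.27 kPa.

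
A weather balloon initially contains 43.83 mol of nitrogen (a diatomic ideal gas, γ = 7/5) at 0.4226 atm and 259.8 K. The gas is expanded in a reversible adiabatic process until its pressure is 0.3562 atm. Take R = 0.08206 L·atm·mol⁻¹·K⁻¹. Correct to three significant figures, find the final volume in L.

V₂ ≈ 2.50e+03 L

From PV = nRT: V₁ = nRT₁/P₁ = 2211 L.
Adiabatic (γ = 7/5), T V^(γ−1) and P V^γ constant: T₂ = T₁·(P₂/P₁)^((γ−1)/γ) = 247.4 K; V₂ = V₁·(P₁/P₂)^(1/γ) = 2498 L.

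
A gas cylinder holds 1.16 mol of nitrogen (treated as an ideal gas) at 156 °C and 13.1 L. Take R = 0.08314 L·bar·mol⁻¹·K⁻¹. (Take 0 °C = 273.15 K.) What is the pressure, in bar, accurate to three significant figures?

P ≈ 3.16 bar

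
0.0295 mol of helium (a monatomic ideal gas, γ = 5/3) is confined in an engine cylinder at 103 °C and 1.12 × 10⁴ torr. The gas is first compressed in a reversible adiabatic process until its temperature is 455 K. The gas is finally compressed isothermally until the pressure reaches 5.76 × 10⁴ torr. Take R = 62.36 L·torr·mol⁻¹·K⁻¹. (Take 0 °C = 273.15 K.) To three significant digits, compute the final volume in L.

Convert: T₁ = 376.1 K.
From PV = nRT: V₁ = nRT₁/P₁ = 0.06178 L.
Reversible adiabatic, γ = 5/3: P₂ = P₁·(T₂/T₁)^(γ/(γ−1)) = 1.802e+04 torr; V₂ = V₁·(T₁/T₂)^(1/(γ−1)) = 0.04644 L.
Isothermal, so P V is constant: T₃ = T₂; V₃ = V₂·(P₂/P₃) = 0.01453 L.

V₃ ≈ 0.0145 L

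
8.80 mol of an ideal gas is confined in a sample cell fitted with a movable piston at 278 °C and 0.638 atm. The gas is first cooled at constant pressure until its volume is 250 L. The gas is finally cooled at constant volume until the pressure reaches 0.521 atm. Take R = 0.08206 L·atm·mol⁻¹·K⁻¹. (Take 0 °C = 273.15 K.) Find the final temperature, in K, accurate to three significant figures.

T₃ ≈ 180 K

Convert: T₁ = 551.1 K.
From PV = nRT: V₁ = nRT₁/P₁ = 623.8 L.
Isobaric, so V/T is constant: P₂ = P₁; T₂ = T₁·(V₂/V₁) = 220.9 K.
V constant ⇒ P ∝ T: V₃ = V₂; T₃ = T₂·(P₃/P₂) = 180.4 K.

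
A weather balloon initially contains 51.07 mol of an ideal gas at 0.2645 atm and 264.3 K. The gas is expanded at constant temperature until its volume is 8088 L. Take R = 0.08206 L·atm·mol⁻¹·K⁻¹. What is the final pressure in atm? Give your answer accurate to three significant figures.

From PV = nRT: V₁ = nRT₁/P₁ = 4188 L.
Isothermal, so P V is constant: T₂ = T₁; P₂ = P₁·(V₁/V₂) = 0.1369 atm.

P₂ ≈ 0.137 atm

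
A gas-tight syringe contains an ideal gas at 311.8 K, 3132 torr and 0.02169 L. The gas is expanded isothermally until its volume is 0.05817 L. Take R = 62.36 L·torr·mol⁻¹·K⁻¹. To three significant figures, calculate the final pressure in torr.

T constant ⇒ Boyle's law P V = const: T₂ = T₁; P₂ = P₁·(V₁/V₂) = 1168 torr.

P₂ ≈ 1.17e+03 torr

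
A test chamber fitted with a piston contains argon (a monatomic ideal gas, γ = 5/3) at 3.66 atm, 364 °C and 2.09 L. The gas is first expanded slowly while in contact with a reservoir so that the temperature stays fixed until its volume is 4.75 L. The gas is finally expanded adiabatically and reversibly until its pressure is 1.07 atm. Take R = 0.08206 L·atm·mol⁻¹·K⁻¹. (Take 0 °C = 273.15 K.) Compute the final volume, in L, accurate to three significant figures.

Convert: T₁ = 637.1 K.
T constant ⇒ Boyle's law P V = const: T₂ = T₁; P₂ = P₁·(V₁/V₂) = 1.610 atm.
Adiabatic (γ = 5/3), T V^(γ−1) and P V^γ constant: T₃ = T₂·(P₃/P₂)^((γ−1)/γ) = 541.0 K; V₃ = V₂·(P₂/P₃)^(1/γ) = 6.070 L.

V₃ ≈ 6.07 L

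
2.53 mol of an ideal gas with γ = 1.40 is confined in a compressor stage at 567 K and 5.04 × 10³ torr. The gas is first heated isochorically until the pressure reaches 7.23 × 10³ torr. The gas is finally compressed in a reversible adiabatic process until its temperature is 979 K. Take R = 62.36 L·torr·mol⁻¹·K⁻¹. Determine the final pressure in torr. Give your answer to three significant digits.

From PV = nRT: V₁ = nRT₁/P₁ = 17.75 L.
Isochoric, so P/T is constant: V₂ = V₁; T₂ = T₁·(P₂/P₁) = 813.4 K.
Adiabatic (γ = 1.40), T V^(γ−1) and P V^γ constant: P₃ = P₂·(T₃/T₂)^(γ/(γ−1)) = 1.383e+04 torr; V₃ = V₂·(T₂/T₃)^(1/(γ−1)) = 11.17 L.

P₃ ≈ 1.38e+04 torr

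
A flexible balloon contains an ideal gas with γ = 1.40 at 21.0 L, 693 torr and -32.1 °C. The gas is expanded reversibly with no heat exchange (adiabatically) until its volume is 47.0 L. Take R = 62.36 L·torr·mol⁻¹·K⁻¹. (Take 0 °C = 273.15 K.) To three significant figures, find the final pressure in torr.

Convert: T₁ = 241.0 K.
Reversible adiabatic, γ = 1.40: T₂ = T₁·(V₁/V₂)^(γ−1) = 174.6 K; P₂ = P₁·(V₁/V₂)^γ = 224.3 torr.

P₂ ≈ 224 torr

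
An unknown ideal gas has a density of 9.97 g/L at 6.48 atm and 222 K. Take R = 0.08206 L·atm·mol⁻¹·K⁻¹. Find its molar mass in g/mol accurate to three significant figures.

ρ = PM/(RT) ⇒ M = ρRT/P = (9.97 × 0.08206 × 222.0) / 6.48

M ≈ 28.0 g/mol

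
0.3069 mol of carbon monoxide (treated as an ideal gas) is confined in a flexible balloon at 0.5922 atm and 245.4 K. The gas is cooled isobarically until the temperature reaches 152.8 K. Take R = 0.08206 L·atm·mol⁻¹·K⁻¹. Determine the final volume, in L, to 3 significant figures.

V₂ ≈ 6.50 L

From PV = nRT: V₁ = nRT₁/P₁ = 10.44 L.
P constant ⇒ V ∝ T: P₂ = P₁; V₂ = V₁·(T₂/T₁) = 6.498 L.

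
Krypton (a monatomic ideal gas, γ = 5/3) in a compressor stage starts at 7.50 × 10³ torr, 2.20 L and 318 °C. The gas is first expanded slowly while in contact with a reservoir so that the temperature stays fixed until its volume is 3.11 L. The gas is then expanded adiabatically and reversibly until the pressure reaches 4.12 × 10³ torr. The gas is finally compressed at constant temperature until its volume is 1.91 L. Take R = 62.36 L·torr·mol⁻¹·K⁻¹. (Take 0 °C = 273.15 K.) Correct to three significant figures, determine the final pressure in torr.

Convert: T₁ = 591.1 K.
Isothermal, so P V is constant: T₂ = T₁; P₂ = P₁·(V₁/V₂) = 5305 torr.
Reversible adiabatic, γ = 5/3: T₃ = T₂·(P₃/P₂)^((γ−1)/γ) = 534.3 K; V₃ = V₂·(P₂/P₃)^(1/γ) = 3.620 L.
Isothermal, so P V is constant: T₄ = T₃; P₄ = P₃·(V₃/V₄) = 7808 torr.

P₄ ≈ 7.81e+03 torr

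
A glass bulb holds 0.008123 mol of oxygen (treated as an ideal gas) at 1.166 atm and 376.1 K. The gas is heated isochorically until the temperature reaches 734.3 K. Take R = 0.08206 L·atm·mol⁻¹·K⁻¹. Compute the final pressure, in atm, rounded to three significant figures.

P₂ ≈ 2.28 atm

From PV = nRT: V₁ = nRT₁/P₁ = 0.2150 L.
V constant ⇒ P ∝ T: V₂ = V₁; P₂ = P₁·(T₂/T₁) = 2.277 atm.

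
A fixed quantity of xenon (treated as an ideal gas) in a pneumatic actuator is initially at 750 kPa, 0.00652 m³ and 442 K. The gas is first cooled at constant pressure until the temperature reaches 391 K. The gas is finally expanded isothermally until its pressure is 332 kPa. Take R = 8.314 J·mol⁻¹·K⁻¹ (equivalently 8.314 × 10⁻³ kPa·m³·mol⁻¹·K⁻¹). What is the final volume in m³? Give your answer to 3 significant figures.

Isobaric, so V/T is constant: P₂ = P₁; V₂ = V₁·(T₂/T₁) = 0.005768 m³.
T constant ⇒ Boyle's law P V = const: T₃ = T₂; V₃ = V₂·(P₂/P₃) = 0.01303 m³.

V₃ ≈ 0.0130 m³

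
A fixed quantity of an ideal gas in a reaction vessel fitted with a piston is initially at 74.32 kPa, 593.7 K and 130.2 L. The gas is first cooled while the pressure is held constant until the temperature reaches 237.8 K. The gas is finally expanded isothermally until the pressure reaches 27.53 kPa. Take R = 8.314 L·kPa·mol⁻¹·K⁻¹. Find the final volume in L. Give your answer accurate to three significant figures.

V₃ ≈ 141 L

P constant ⇒ V ∝ T: P₂ = P₁; V₂ = V₁·(T₂/T₁) = 52.15 L.
Isothermal, so P V is constant: T₃ = T₂; V₃ = V₂·(P₂/P₃) = 140.8 L.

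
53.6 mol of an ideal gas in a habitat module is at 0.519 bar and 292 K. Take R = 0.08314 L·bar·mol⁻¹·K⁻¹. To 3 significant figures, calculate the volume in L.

V ≈ 2.51e+03 L

PV = nRT ⇒ V = nRT/P = (53.6 × 0.08314 × 292) / 0.519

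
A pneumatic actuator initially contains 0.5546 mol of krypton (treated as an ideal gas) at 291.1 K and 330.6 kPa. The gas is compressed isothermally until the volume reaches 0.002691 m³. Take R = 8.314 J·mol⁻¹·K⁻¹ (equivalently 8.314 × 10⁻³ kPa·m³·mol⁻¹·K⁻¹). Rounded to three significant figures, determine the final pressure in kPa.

From PV = nRT: V₁ = nRT₁/P₁ = 0.004060 m³.
Isothermal, so P V is constant: T₂ = T₁; P₂ = P₁·(V₁/V₂) = 498.8 kPa.

P₂ ≈ 499 kPa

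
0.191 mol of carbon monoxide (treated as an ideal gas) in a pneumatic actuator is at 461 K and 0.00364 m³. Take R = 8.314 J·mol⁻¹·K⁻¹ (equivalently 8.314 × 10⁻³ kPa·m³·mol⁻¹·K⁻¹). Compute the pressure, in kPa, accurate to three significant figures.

PV = nRT ⇒ P = nRT/V = (0.191 × 8.314 × 10⁻³ × 461) / 0.00364

P ≈ 201 kPa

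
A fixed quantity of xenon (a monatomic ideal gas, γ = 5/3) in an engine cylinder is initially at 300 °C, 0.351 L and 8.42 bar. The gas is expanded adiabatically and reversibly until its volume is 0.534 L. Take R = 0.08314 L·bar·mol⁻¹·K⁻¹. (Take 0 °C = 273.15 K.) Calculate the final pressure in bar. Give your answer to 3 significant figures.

P₂ ≈ 4.18 bar

Convert: T₁ = 573.1 K.
Reversible adiabatic, γ = 5/3: T₂ = T₁·(V₁/V₂)^(γ−1) = 433.3 K; P₂ = P₁·(V₁/V₂)^γ = 4.184 bar.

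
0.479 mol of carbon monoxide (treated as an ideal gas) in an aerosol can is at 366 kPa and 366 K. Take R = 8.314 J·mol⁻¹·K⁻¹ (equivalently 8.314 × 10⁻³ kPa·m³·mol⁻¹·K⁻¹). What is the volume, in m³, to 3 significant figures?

PV = nRT ⇒ V = nRT/P = (0.479 × 8.314 × 10⁻³ × 366) / 366

V ≈ 0.00398 m³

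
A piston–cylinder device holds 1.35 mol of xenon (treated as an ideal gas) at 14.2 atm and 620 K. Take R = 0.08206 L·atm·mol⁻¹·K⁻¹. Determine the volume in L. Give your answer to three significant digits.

V ≈ 4.84 L

PV = nRT ⇒ V = nRT/P = (1.35 × 0.08206 × 620) / 14.2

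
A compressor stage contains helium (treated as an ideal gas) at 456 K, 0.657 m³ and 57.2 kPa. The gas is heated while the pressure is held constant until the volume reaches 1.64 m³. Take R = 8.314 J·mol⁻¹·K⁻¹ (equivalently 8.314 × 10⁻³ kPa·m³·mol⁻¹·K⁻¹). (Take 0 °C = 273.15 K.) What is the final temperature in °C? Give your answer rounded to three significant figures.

T₂ ≈ 865 °C

Isobaric, so V/T is constant: P₂ = P₁; T₂ = T₁·(V₂/V₁) = 1138 K.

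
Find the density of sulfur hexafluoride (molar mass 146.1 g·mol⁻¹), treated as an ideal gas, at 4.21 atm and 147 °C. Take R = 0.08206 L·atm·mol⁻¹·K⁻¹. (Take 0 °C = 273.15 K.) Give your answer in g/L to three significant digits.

ρ = PM/(RT) = (4.21 × 146.1) / (0.08206 × 420.1)

ρ ≈ 17.8 g/L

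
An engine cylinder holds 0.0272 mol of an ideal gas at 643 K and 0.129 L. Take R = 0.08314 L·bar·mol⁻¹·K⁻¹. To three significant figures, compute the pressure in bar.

PV = nRT ⇒ P = nRT/V = (0.0272 × 0.08314 × 643) / 0.129

P ≈ 11.3 bar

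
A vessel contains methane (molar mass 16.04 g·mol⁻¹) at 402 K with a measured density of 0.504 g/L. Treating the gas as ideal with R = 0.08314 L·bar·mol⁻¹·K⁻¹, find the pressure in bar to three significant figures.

P ≈ 1.05 bar

ρ = PM/(RT) ⇒ P = ρRT/M = (0.504 × 0.08314 × 402.0) / 16.04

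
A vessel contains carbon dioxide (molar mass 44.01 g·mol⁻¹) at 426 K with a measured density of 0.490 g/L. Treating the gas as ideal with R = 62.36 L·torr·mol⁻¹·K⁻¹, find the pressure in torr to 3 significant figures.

ρ = PM/(RT) ⇒ P = ρRT/M = (0.490 × 62.36 × 426.0) / 44.01

P ≈ 296 torr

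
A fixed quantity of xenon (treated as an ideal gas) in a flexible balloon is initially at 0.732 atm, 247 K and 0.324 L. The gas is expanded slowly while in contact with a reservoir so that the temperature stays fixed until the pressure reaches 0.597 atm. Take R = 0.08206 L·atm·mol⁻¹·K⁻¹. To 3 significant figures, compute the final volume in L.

Isothermal, so P V is constant: T₂ = T₁; V₂ = V₁·(P₁/P₂) = 0.3973 L.

V₂ ≈ 0.397 L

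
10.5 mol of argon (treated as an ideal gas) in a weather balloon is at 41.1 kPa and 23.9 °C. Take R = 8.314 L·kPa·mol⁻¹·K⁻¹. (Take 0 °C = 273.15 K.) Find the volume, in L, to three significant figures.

Convert: T = 297.05 K.
PV = nRT ⇒ V = nRT/P = (10.5 × 8.314 × 297.05) / 41.1

V ≈ 631 L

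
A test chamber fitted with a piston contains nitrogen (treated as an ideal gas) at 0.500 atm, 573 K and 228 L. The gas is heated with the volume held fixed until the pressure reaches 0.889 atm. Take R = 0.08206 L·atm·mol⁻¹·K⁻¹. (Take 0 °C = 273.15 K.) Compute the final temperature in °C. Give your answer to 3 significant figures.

T₂ ≈ 746 °C

Isochoric, so P/T is constant: V₂ = V₁; T₂ = T₁·(P₂/P₁) = 1019 K.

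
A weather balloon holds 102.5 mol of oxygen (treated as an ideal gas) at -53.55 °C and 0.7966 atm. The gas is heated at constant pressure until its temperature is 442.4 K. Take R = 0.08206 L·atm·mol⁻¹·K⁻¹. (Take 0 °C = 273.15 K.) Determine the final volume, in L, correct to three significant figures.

Convert: T₁ = 219.6 K.
From PV = nRT: V₁ = nRT₁/P₁ = 2319 L.
P constant ⇒ V ∝ T: P₂ = P₁; V₂ = V₁·(T₂/T₁) = 4671 L.

V₂ ≈ 4.67e+03 L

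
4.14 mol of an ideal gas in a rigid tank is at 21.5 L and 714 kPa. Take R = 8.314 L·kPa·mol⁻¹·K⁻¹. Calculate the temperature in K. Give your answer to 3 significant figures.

T ≈ 446 K

PV = nRT ⇒ T = PV/(nR) = (714 × 21.5) / (4.14 × 8.314)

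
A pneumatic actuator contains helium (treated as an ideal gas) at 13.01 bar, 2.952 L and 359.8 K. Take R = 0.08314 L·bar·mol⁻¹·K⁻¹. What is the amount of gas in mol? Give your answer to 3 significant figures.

n ≈ 1.28 mol

PV = nRT ⇒ n = PV/(RT) = (13.01 × 2.952) / (0.08314 × 359.8)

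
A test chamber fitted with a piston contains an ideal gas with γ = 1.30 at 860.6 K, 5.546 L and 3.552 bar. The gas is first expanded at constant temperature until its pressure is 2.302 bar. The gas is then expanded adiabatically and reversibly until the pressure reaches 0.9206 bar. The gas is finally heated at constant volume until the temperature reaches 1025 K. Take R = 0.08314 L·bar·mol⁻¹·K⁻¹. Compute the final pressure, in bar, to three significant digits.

T constant ⇒ Boyle's law P V = const: T₂ = T₁; V₂ = V₁·(P₁/P₂) = 8.558 L.
Reversible adiabatic, γ = 1.30: T₃ = T₂·(P₃/P₂)^((γ−1)/γ) = 696.5 K; V₃ = V₂·(P₂/P₃)^(1/γ) = 17.32 L.
Isochoric, so P/T is constant: V₄ = V₃; P₄ = P₃·(T₄/T₃) = 1.355 bar.

P₄ ≈ 1.35 bar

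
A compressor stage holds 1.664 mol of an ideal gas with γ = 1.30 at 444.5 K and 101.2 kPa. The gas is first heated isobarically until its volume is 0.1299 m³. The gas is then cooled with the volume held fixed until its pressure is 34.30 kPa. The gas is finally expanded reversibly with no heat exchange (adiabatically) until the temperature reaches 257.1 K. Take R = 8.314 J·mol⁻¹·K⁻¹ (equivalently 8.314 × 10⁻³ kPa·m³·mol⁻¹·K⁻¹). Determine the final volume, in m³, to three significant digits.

V₄ ≈ 0.275 m³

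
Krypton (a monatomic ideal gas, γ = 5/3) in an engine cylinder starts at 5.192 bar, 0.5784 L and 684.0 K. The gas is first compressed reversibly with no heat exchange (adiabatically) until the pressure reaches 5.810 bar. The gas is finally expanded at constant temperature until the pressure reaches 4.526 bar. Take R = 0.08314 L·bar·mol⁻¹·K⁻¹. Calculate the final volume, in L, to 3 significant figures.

Adiabatic (γ = 5/3), T V^(γ−1) and P V^γ constant: T₂ = T₁·(P₂/P₁)^((γ−1)/γ) = 715.5 K; V₂ = V₁·(P₁/P₂)^(1/γ) = 0.5407 L.
Isothermal, so P V is constant: T₃ = T₂; V₃ = V₂·(P₂/P₃) = 0.6940 L.

V₃ ≈ 0.694 L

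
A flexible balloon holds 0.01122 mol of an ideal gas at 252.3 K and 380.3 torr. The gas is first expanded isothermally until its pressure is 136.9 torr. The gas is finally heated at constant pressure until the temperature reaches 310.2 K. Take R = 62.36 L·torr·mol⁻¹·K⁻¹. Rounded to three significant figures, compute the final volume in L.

From PV = nRT: V₁ = nRT₁/P₁ = 0.4642 L.
Isothermal, so P V is constant: T₂ = T₁; V₂ = V₁·(P₁/P₂) = 1.289 L.
Isobaric, so V/T is constant: P₃ = P₂; V₃ = V₂·(T₃/T₂) = 1.585 L.

V₃ ≈ 1.59 L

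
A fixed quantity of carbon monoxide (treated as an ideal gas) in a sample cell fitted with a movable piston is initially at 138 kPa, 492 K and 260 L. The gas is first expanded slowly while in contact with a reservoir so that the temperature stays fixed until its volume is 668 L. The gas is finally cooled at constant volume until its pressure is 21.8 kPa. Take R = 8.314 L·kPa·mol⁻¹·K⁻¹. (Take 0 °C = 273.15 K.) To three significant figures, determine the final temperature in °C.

Isothermal, so P V is constant: T₂ = T₁; P₂ = P₁·(V₁/V₂) = 53.71 kPa.
V constant ⇒ P ∝ T: V₃ = V₂; T₃ = T₂·(P₃/P₂) = 199.7 K.

T₃ ≈ -73.5 °C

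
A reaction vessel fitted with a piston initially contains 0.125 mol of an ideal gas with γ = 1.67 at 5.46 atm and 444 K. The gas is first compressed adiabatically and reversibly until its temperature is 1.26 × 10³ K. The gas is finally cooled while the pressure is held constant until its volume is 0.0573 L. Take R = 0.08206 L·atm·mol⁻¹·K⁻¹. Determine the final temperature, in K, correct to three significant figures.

From PV = nRT: V₁ = nRT₁/P₁ = 0.8341 L.
Adiabatic (γ = 1.67), T V^(γ−1) and P V^γ constant: P₂ = P₁·(T₂/T₁)^(γ/(γ−1)) = 73.50 atm; V₂ = V₁·(T₁/T₂)^(1/(γ−1)) = 0.1758 L.
Isobaric, so V/T is constant: P₃ = P₂; T₃ = T₂·(V₃/V₂) = 410.6 K.

T₃ ≈ 411 K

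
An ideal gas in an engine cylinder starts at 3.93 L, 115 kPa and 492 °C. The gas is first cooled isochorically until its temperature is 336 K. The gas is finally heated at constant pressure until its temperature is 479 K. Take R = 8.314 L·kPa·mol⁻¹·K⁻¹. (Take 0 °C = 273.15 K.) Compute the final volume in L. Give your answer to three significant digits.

V₃ ≈ 5.60 L

Convert: T₁ = 765.1 K.
V constant ⇒ P ∝ T: V₂ = V₁; P₂ = P₁·(T₂/T₁) = 50.50 kPa.
P constant ⇒ V ∝ T: P₃ = P₂; V₃ = V₂·(T₃/T₂) = 5.603 L.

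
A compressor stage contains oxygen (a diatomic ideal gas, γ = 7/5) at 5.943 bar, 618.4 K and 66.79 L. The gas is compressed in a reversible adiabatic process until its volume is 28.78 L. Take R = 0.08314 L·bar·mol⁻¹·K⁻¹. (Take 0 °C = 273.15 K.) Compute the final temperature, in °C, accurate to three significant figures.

Reversible adiabatic, γ = 7/5: T₂ = T₁·(V₁/V₂)^(γ−1) = 866.0 K; P₂ = P₁·(V₁/V₂)^γ = 19.31 bar.

T₂ ≈ 593 °C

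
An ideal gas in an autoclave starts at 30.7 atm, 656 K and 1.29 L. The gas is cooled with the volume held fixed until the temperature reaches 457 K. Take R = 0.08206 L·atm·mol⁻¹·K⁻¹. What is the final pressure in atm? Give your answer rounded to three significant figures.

P₂ ≈ 21.4 atm

Isochoric, so P/T is constant: V₂ = V₁; P₂ = P₁·(T₂/T₁) = 21.39 atm.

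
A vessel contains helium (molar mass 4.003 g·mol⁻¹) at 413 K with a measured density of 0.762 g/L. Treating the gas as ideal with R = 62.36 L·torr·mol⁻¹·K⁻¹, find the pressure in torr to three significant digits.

P ≈ 4.90e+03 torr

ρ = PM/(RT) ⇒ P = ρRT/M = (0.762 × 62.36 × 413.0) / 4.003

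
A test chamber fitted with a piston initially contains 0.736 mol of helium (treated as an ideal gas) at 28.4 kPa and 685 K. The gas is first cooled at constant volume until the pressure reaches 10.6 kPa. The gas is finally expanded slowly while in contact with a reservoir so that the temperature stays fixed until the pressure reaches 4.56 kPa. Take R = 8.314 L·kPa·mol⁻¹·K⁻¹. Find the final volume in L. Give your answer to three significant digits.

V₃ ≈ 343 L

From PV = nRT: V₁ = nRT₁/P₁ = 147.6 L.
Isochoric, so P/T is constant: V₂ = V₁; T₂ = T₁·(P₂/P₁) = 255.7 K.
T constant ⇒ Boyle's law P V = const: T₃ = T₂; V₃ = V₂·(P₂/P₃) = 343.1 L.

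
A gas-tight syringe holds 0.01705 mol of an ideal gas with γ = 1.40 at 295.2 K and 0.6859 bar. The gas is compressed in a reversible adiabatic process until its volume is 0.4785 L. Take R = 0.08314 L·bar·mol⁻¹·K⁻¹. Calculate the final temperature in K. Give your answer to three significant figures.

From PV = nRT: V₁ = nRT₁/P₁ = 0.6101 L.
Adiabatic (γ = 1.40), T V^(γ−1) and P V^γ constant: T₂ = T₁·(V₁/V₂)^(γ−1) = 325.3 K; P₂ = P₁·(V₁/V₂)^γ = 0.9638 bar.

T₂ ≈ 325 K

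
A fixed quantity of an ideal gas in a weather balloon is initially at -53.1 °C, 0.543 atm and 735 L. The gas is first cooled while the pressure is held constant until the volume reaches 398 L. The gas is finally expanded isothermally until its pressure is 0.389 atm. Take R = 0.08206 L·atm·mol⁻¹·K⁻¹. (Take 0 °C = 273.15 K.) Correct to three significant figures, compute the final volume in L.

Convert: T₁ = 220.0 K.
Isobaric, so V/T is constant: P₂ = P₁; T₂ = T₁·(V₂/V₁) = 119.2 K.
T constant ⇒ Boyle's law P V = const: T₃ = T₂; V₃ = V₂·(P₂/P₃) = 555.6 L.

V₃ ≈ 556 L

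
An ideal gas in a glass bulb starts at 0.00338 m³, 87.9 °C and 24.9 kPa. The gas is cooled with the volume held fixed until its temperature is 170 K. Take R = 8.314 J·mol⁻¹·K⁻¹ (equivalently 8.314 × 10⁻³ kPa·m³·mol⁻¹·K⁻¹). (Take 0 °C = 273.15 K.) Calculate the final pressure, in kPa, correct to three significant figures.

Convert: T₁ = 361.0 K.
Isochoric, so P/T is constant: V₂ = V₁; P₂ = P₁·(T₂/T₁) = 11.72 kPa.

P₂ ≈ 11.7 kPa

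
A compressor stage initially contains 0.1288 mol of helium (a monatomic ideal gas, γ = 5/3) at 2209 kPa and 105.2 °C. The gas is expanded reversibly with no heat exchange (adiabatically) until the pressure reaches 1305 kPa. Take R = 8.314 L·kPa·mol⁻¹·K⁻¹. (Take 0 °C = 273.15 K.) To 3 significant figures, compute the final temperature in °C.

T₂ ≈ 33.4 °C

Convert: T₁ = 378.3 K.
From PV = nRT: V₁ = nRT₁/P₁ = 0.1834 L.
Reversible adiabatic, γ = 5/3: T₂ = T₁·(P₂/P₁)^((γ−1)/γ) = 306.5 K; V₂ = V₁·(P₁/P₂)^(1/γ) = 0.2515 L.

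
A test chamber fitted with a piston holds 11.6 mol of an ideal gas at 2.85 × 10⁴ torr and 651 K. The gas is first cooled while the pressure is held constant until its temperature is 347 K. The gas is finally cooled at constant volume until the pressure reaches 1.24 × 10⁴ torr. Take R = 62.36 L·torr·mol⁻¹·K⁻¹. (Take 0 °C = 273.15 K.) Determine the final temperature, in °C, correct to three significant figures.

From PV = nRT: V₁ = nRT₁/P₁ = 16.52 L.
Isobaric, so V/T is constant: P₂ = P₁; V₂ = V₁·(T₂/T₁) = 8.807 L.
Isochoric, so P/T is constant: V₃ = V₂; T₃ = T₂·(P₃/P₂) = 151.0 K.

T₃ ≈ -122 °C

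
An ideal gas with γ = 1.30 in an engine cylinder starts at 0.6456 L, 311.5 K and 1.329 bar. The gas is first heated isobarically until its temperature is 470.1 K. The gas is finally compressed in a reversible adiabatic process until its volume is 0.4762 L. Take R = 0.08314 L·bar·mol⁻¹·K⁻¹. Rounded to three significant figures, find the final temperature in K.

T₃ ≈ 583 K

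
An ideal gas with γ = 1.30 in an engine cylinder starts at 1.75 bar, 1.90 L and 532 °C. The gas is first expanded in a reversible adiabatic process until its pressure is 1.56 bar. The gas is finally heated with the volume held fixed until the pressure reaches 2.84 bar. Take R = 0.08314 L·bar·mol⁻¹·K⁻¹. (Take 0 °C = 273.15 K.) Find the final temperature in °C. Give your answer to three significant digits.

T₃ ≈ 1.15e+03 °C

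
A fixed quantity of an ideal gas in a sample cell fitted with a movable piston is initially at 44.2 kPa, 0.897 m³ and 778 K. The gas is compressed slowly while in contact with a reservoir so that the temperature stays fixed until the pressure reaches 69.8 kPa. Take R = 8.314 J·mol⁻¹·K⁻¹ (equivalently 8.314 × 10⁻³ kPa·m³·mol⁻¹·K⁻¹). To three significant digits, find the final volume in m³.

Isothermal, so P V is constant: T₂ = T₁; V₂ = V₁·(P₁/P₂) = 0.5680 m³.

V₂ ≈ 0.568 m³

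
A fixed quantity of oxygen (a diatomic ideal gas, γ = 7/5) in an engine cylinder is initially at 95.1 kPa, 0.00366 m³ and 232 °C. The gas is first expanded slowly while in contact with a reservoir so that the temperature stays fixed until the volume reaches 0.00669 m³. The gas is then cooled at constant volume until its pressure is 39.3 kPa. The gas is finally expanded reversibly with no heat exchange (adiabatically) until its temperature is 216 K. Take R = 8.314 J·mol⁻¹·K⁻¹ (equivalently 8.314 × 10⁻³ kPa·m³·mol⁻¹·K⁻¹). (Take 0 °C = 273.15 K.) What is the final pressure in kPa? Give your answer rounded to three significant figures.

P₄ ≈ 5.36 kPa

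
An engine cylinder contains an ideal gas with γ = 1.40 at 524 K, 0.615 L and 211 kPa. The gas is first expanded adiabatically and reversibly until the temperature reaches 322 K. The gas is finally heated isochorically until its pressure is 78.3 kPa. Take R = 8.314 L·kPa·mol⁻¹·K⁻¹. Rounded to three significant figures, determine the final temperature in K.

Adiabatic (γ = 1.40), T V^(γ−1) and P V^γ constant: P₂ = P₁·(T₂/T₁)^(γ/(γ−1)) = 38.38 kPa; V₂ = V₁·(T₁/T₂)^(1/(γ−1)) = 2.078 L.
Isochoric, so P/T is constant: V₃ = V₂; T₃ = T₂·(P₃/P₂) = 656.9 K.

T₃ ≈ 657 K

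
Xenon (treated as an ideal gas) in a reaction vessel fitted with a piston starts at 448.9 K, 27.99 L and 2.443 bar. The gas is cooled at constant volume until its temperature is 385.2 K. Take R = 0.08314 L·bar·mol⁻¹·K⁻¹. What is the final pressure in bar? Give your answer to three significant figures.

P₂ ≈ 2.10 bar

V constant ⇒ P ∝ T: V₂ = V₁; P₂ = P₁·(T₂/T₁) = 2.096 bar.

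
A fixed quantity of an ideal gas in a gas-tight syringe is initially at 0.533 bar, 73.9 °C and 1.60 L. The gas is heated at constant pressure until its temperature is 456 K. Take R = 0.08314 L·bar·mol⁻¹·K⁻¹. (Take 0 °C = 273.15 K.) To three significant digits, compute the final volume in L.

Convert: T₁ = 347.0 K.
Isobaric, so V/T is constant: P₂ = P₁; V₂ = V₁·(T₂/T₁) = 2.102 L.

V₂ ≈ 2.10 L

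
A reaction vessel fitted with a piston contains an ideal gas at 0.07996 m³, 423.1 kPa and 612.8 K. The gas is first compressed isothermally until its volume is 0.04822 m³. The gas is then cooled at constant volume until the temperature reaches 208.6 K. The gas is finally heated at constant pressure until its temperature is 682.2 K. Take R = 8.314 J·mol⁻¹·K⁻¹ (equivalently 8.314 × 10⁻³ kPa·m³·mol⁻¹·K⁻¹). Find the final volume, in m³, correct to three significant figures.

V₄ ≈ 0.158 m³

T constant ⇒ Boyle's law P V = const: T₂ = T₁; P₂ = P₁·(V₁/V₂) = 701.6 kPa.
Isochoric, so P/T is constant: V₃ = V₂; P₃ = P₂·(T₃/T₂) = 238.8 kPa.
Isobaric, so V/T is constant: P₄ = P₃; V₄ = V₃·(T₄/T₃) = 0.1577 m³.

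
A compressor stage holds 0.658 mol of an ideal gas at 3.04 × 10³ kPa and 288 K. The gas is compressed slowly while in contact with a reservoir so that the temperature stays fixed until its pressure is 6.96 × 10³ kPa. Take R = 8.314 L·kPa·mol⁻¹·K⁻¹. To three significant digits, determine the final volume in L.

From PV = nRT: V₁ = nRT₁/P₁ = 0.5183 L.
T constant ⇒ Boyle's law P V = const: T₂ = T₁; V₂ = V₁·(P₁/P₂) = 0.2264 L.

V₂ ≈ 0.226 L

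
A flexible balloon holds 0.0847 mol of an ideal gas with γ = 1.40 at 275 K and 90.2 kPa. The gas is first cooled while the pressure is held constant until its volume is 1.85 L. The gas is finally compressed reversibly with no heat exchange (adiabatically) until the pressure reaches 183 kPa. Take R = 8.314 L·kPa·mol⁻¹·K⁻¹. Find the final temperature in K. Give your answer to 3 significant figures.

T₃ ≈ 290 K

From PV = nRT: V₁ = nRT₁/P₁ = 2.147 L.
Isobaric, so V/T is constant: P₂ = P₁; T₂ = T₁·(V₂/V₁) = 237.0 K.
Reversible adiabatic, γ = 1.40: T₃ = T₂·(P₃/P₂)^((γ−1)/γ) = 290.0 K; V₃ = V₂·(P₂/P₃)^(1/γ) = 1.116 L.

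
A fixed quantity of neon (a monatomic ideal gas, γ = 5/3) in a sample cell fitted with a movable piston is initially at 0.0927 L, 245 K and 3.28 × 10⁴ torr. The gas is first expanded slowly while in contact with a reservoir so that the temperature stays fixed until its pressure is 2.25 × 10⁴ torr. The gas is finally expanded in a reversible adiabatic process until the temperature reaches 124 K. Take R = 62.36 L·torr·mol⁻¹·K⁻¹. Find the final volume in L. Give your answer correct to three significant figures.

Isothermal, so P V is constant: T₂ = T₁; V₂ = V₁·(P₁/P₂) = 0.1351 L.
Reversible adiabatic, γ = 5/3: P₃ = P₂·(T₃/T₂)^(γ/(γ−1)) = 4100 torr; V₃ = V₂·(T₂/T₃)^(1/(γ−1)) = 0.3753 L.

V₃ ≈ 0.375 L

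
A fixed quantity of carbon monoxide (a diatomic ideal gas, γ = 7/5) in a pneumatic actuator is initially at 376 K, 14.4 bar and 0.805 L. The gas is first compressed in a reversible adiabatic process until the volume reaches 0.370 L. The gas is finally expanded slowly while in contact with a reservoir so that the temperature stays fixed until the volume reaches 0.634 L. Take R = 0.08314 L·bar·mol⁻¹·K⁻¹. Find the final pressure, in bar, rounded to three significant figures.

P₃ ≈ 25.0 bar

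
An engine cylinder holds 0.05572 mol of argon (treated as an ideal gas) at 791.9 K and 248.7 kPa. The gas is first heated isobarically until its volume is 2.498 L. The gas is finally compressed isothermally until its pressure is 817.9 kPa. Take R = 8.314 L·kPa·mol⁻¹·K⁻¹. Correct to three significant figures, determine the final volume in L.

From PV = nRT: V₁ = nRT₁/P₁ = 1.475 L.
P constant ⇒ V ∝ T: P₂ = P₁; T₂ = T₁·(V₂/V₁) = 1341 K.
Isothermal, so P V is constant: T₃ = T₂; V₃ = V₂·(P₂/P₃) = 0.7596 L.

V₃ ≈ 0.760 L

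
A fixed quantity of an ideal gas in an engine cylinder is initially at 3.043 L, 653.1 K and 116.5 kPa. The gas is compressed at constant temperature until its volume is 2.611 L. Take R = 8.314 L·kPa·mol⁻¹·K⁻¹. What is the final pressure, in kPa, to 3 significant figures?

P₂ ≈ 136 kPa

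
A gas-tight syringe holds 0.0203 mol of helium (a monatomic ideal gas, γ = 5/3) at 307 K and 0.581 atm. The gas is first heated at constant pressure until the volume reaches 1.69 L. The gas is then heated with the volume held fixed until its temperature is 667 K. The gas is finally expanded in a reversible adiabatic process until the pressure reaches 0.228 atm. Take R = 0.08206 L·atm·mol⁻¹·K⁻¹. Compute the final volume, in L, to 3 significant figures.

From PV = nRT: V₁ = nRT₁/P₁ = 0.8802 L.
Isobaric, so V/T is constant: P₂ = P₁; T₂ = T₁·(V₂/V₁) = 589.4 K.
V constant ⇒ P ∝ T: V₃ = V₂; P₃ = P₂·(T₃/T₂) = 0.6575 atm.
Reversible adiabatic, γ = 5/3: T₄ = T₃·(P₄/P₃)^((γ−1)/γ) = 436.7 K; V₄ = V₃·(P₃/P₄)^(1/γ) = 3.190 L.

V₄ ≈ 3.19 L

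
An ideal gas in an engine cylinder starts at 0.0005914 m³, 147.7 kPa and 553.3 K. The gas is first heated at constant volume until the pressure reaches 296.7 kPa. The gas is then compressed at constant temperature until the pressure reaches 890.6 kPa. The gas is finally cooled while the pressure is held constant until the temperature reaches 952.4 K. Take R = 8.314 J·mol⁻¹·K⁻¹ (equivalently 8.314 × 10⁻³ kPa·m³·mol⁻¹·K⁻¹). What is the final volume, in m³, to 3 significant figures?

V₄ ≈ 0.000169 m³

V constant ⇒ P ∝ T: V₂ = V₁; T₂ = T₁·(P₂/P₁) = 1111 K.
T constant ⇒ Boyle's law P V = const: T₃ = T₂; V₃ = V₂·(P₂/P₃) = 0.0001970 m³.
P constant ⇒ V ∝ T: P₄ = P₃; V₄ = V₃·(T₄/T₃) = 0.0001688 m³.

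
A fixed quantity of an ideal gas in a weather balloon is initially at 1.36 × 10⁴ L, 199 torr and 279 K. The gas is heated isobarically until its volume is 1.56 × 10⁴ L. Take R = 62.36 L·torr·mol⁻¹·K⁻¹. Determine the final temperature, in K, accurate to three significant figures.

P constant ⇒ V ∝ T: P₂ = P₁; T₂ = T₁·(V₂/V₁) = 320.0 K.

T₂ ≈ 320 K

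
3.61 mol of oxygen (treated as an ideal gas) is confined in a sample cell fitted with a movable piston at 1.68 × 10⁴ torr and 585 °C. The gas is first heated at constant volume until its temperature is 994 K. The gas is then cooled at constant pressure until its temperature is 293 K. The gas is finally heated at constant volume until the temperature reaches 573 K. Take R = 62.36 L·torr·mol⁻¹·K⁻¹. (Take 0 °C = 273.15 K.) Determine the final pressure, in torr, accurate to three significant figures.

P₄ ≈ 3.81e+04 torr

Convert: T₁ = 858.1 K.
From PV = nRT: V₁ = nRT₁/P₁ = 11.50 L.
Isochoric, so P/T is constant: V₂ = V₁; P₂ = P₁·(T₂/T₁) = 1.946e+04 torr.
P constant ⇒ V ∝ T: P₃ = P₂; V₃ = V₂·(T₃/T₂) = 3.390 L.
Isochoric, so P/T is constant: V₄ = V₃; P₄ = P₃·(T₄/T₃) = 3.806e+04 torr.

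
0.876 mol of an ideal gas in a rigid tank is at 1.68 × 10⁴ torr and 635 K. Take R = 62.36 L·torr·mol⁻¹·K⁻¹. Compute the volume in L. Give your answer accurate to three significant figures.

PV = nRT ⇒ V = nRT/P = (0.876 × 62.36 × 635) / 1.68e+04

V ≈ 2.06 L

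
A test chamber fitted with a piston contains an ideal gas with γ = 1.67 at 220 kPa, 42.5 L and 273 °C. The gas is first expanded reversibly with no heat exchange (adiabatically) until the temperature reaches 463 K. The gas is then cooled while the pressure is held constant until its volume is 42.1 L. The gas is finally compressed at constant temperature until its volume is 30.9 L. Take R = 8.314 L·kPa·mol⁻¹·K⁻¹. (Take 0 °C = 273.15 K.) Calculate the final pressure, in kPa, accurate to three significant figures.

P₄ ≈ 199 kPa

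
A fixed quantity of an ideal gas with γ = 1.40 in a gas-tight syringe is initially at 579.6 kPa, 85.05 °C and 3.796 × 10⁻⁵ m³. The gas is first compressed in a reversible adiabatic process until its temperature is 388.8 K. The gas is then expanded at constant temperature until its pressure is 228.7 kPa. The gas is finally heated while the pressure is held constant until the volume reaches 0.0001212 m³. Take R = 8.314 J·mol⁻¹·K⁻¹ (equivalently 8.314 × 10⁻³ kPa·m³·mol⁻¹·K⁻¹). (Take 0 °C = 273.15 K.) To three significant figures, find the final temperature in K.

T₄ ≈ 451 K

Convert: T₁ = 358.2 K.
Reversible adiabatic, γ = 1.40: P₂ = P₁·(T₂/T₁)^(γ/(γ−1)) = 772.2 kPa; V₂ = V₁·(T₁/T₂)^(1/(γ−1)) = 3.093e-05 m³.
Isothermal, so P V is constant: T₃ = T₂; V₃ = V₂·(P₂/P₃) = 0.0001044 m³.
P constant ⇒ V ∝ T: P₄ = P₃; T₄ = T₃·(V₄/V₃) = 451.3 K.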